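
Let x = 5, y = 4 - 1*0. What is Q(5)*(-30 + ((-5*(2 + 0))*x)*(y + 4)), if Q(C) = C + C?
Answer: -4300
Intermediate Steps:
y = 4 (y = 4 + 0 = 4)
Q(C) = 2*C
Q(5)*(-30 + ((-5*(2 + 0))*x)*(y + 4)) = (2*5)*(-30 + (-5*(2 + 0)*5)*(4 + 4)) = 10*(-30 + (-5*2*5)*8) = 10*(-30 - 10*5*8) = 10*(-30 - 50*8) = 10*(-30 - 400) = 10*(-430) = -4300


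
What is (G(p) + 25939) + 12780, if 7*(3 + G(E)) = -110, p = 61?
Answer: 270902/7 ≈ 38700.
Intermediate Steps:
G(E) = -131/7 (G(E) = -3 + (⅐)*(-110) = -3 - 110/7 = -131/7)
(G(p) + 25939) + 12780 = (-131/7 + 25939) + 12780 = 181442/7 + 12780 = 270902/7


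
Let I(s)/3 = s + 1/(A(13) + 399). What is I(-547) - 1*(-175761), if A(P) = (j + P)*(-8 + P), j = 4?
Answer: 84274083/484 ≈ 1.7412e+5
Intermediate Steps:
A(P) = (-8 + P)*(4 + P) (A(P) = (4 + P)*(-8 + P) = (-8 + P)*(4 + P))
I(s) = 3/484 + 3*s (I(s) = 3*(s + 1/((-32 + 13² - 4*13) + 399)) = 3*(s + 1/((-32 + 169 - 52) + 399)) = 3*(s + 1/(85 + 399)) = 3*(s + 1/484) = 3*(1/484 + s) = 3/484 + 3*s)
I(-547) - 1*(-175761) = (3/484 + 3*(-547)) - 1*(-175761) = (3/484 - 1641) + 175761 = -794241/484 + 175761 = 84274083/484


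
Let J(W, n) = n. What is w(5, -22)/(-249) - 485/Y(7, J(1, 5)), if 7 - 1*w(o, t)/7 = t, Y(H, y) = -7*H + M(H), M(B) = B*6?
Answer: 119344/1743 ≈ 68.470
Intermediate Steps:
M(B) = 6*B
Y(H, y) = -H (Y(H, y) = -7*H + 6*H = -H)
w(o, t) = 49 - 7*t
w(5, -22)/(-249) - 485/Y(7, J(1, 5)) = (49 - 7*(-22))/(-249) - 485/((-1*7)) = (49 + 154)*(-1/249) - 485/(-7) = 203*(-1/249) - 485*(-⅐) = -203/249 + 485/7 = 119344/1743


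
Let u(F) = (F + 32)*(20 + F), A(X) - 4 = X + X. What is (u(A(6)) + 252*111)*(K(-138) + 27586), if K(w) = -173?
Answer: 814166100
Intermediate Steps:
A(X) = 4 + 2*X (A(X) = 4 + (X + X) = 4 + 2*X)
u(F) = (20 + F)*(32 + F) (u(F) = (32 + F)*(20 + F) = (20 + F)*(32 + F))
(u(A(6)) + 252*111)*(K(-138) + 27586) = ((640 + (4 + 2*6)² + 52*(4 + 2*6)) + 252*111)*(-173 + 27586) = ((640 + (4 + 12)² + 52*(4 + 12)) + 27972)*27413 = ((640 + 16² + 52*16) + 27972)*27413 = ((640 + 256 + 832) + 27972)*27413 = (1728 + 27972)*27413 = 29700*27413 = 814166100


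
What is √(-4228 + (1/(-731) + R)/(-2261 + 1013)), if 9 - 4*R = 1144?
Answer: I*√97740160360934/152048 ≈ 65.021*I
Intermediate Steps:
R = -1135/4 (R = 9/4 - ¼*1144 = 9/4 - 286 = -1135/4 ≈ -283.75)
√(-4228 + (1/(-731) + R)/(-2261 + 1013)) = √(-4228 + (1/(-731) - 1135/4)/(-2261 + 1013)) = √(-4228 + (-1/731 - 1135/4)/(-1248)) = √(-4228 - 829689/2924*(-1/1248)) = √(-4228 + 276563/1216384) = √(-5142594989/1216384) = I*√97740160360934/152048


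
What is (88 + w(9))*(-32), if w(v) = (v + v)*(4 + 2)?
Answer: -6272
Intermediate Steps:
w(v) = 12*v (w(v) = (2*v)*6 = 12*v)
(88 + w(9))*(-32) = (88 + 12*9)*(-32) = (88 + 108)*(-32) = 196*(-32) = -6272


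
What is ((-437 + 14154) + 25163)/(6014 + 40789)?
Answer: 12960/15601 ≈ 0.83072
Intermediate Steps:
((-437 + 14154) + 25163)/(6014 + 40789) = (13717 + 25163)/46803 = 38880*(1/46803) = 12960/15601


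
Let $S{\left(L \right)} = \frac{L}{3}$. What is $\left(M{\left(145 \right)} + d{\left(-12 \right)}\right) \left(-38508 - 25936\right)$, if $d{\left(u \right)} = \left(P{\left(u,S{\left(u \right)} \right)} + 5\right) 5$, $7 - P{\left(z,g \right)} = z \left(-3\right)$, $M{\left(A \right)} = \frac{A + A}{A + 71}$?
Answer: $\frac{206462465}{27} \approx 7.6468 \cdot 10^{6}$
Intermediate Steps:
$M{\left(A \right)} = \frac{2 A}{71 + A}$
$S{\left(L \right)} = \frac{L}{3}$ ($S{\left(L \right)} = L \frac{1}{3} = \frac{L}{3}$)
$P{\left(z,g \right)} = 7 + 3 z$ ($P{\left(z,g \right)} = 7 - z \left(-3\right) = 7 - - 3 z = 7 + 3 z$)
$d{\left(u \right)} = 60 + 15 u$ ($d{\left(u \right)} = \left(\left(7 + 3 u\right) + 5\right) 5 = \left(12 + 3 u\right) 5 = 60 + 15 u$)
$\left(M{\left(145 \right)} + d{\left(-12 \right)}\right) \left(-38508 - 25936\right) = \left(2 \cdot 145 \frac{1}{71 + 145} + \left(60 + 15 \left(-12\right)\right)\right) \left(-38508 - 25936\right) = \left(2 \cdot 145 \cdot \frac{1}{216} + \left(60 - 180\right)\right) \left(-64444\right) = \left(2 \cdot 145 \cdot \frac{1}{216} - 120\right) \left(-64444\right) = \left(\frac{145}{108} - 120\right) \left(-64444\right) = \left(- \frac{12815}{108}\right) \left(-64444\right) = \frac{206462465}{27}$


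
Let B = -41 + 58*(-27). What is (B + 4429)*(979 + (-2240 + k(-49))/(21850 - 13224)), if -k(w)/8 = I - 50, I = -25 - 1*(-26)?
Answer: 11913081466/4313 ≈ 2.7621e+6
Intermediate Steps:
I = 1 (I = -25 + 26 = 1)
B = -1607 (B = -41 - 1566 = -1607)
k(w) = 392 (k(w) = -8*(1 - 50) = -8*(-49) = 392)
(B + 4429)*(979 + (-2240 + k(-49))/(21850 - 13224)) = (-1607 + 4429)*(979 + (-2240 + 392)/(21850 - 13224)) = 2822*(979 - 1848/8626) = 2822*(979 - 1848*1/8626) = 2822*(979 - 924/4313) = 2822*(4221503/4313) = 11913081466/4313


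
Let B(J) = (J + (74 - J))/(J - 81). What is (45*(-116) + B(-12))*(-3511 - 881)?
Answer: 710821776/31 ≈ 2.2930e+7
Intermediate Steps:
B(J) = 74/(-81 + J)
(45*(-116) + B(-12))*(-3511 - 881) = (45*(-116) + 74/(-81 - 12))*(-3511 - 881) = (-5220 + 74/(-93))*(-4392) = (-5220 + 74*(-1/93))*(-4392) = (-5220 - 74/93)*(-4392) = -485534/93*(-4392) = 710821776/31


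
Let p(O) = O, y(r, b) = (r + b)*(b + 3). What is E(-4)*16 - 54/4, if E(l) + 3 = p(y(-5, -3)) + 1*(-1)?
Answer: -155/2 ≈ -77.500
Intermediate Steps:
y(r, b) = (3 + b)*(b + r) (y(r, b) = (b + r)*(3 + b) = (3 + b)*(b + r))
E(l) = -4 (E(l) = -3 + (((-3)² + 3*(-3) + 3*(-5) - 3*(-5)) + 1*(-1)) = -3 + ((9 - 9 - 15 + 15) - 1) = -3 + (0 - 1) = -3 - 1 = -4)
E(-4)*16 - 54/4 = -4*16 - 54/4 = -64 - 54*¼ = -64 - 27/2 = -155/2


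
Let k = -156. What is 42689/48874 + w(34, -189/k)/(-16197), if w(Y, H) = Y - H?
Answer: 17935611973/20581916628 ≈ 0.87143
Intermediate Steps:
42689/48874 + w(34, -189/k)/(-16197) = 42689/48874 + (34 - (-189)/(-156))/(-16197) = 42689*(1/48874) + (34 - (-189)*(-1)/156)*(-1/16197) = 42689/48874 + (34 - 1*63/52)*(-1/16197) = 42689/48874 + (34 - 63/52)*(-1/16197) = 42689/48874 + (1705/52)*(-1/16197) = 42689/48874 - 1705/842244 = 17935611973/20581916628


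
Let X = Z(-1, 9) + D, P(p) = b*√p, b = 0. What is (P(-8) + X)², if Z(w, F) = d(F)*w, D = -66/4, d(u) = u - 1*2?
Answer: 2209/4 ≈ 552.25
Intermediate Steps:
d(u) = -2 + u (d(u) = u - 2 = -2 + u)
D = -33/2 (D = -66*¼ = -33/2 ≈ -16.500)
Z(w, F) = w*(-2 + F) (Z(w, F) = (-2 + F)*w = w*(-2 + F))
P(p) = 0 (P(p) = 0*√p = 0)
X = -47/2 (X = -(-2 + 9) - 33/2 = -1*7 - 33/2 = -7 - 33/2 = -47/2 ≈ -23.500)
(P(-8) + X)² = (0 - 47/2)² = (-47/2)² = 2209/4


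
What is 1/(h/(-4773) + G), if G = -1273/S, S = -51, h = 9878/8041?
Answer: 1163021/29029617 ≈ 0.040063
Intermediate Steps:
h = 898/731 (h = 9878*(1/8041) = 898/731 ≈ 1.2285)
G = 1273/51 (G = -1273/(-51) = -1273*(-1/51) = 1273/51 ≈ 24.961)
1/(h/(-4773) + G) = 1/((898/731)/(-4773) + 1273/51) = 1/((898/731)*(-1/4773) + 1273/51) = 1/(-898/3489063 + 1273/51) = 1/(29029617/1163021) = 1163021/29029617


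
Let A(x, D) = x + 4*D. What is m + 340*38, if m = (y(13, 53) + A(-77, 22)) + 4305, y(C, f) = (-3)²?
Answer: 17245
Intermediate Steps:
y(C, f) = 9
m = 4325 (m = (9 + (-77 + 4*22)) + 4305 = (9 + (-77 + 88)) + 4305 = (9 + 11) + 4305 = 20 + 4305 = 4325)
m + 340*38 = 4325 + 340*38 = 4325 + 12920 = 17245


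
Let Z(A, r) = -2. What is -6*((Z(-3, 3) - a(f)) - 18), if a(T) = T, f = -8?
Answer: 72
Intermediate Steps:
-6*((Z(-3, 3) - a(f)) - 18) = -6*((-2 - 1*(-8)) - 18) = -6*((-2 + 8) - 18) = -6*(6 - 18) = -6*(-12) = 72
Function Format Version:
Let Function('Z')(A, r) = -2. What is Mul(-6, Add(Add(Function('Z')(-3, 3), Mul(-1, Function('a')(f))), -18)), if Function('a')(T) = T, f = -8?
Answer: 72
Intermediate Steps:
Mul(-6, Add(Add(Function('Z')(-3, 3), Mul(-1, Function('a')(f))), -18)) = Mul(-6, Add(Add(-2, Mul(-1, -8)), -18)) = Mul(-6, Add(Add(-2, 8), -18)) = Mul(-6, Add(6, -18)) = Mul(-6, -12) = 72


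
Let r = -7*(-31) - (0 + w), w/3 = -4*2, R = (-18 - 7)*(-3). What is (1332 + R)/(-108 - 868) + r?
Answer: 233809/976 ≈ 239.56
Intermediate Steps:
R = 75 (R = -25*(-3) = 75)
w = -24 (w = 3*(-4*2) = 3*(-8) = -24)
r = 241 (r = -7*(-31) - (0 - 24) = 217 - 1*(-24) = 217 + 24 = 241)
(1332 + R)/(-108 - 868) + r = (1332 + 75)/(-108 - 868) + 241 = 1407/(-976) + 241 = 1407*(-1/976) + 241 = -1407/976 + 241 = 233809/976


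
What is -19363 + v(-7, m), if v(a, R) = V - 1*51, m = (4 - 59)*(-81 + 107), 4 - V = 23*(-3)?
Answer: -19341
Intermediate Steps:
V = 73 (V = 4 - 23*(-3) = 4 - 1*(-69) = 4 + 69 = 73)
m = -1430 (m = -55*26 = -1430)
v(a, R) = 22 (v(a, R) = 73 - 1*51 = 73 - 51 = 22)
-19363 + v(-7, m) = -19363 + 22 = -19341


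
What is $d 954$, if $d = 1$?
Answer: $954$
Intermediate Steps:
$d 954 = 1 \cdot 954 = 954$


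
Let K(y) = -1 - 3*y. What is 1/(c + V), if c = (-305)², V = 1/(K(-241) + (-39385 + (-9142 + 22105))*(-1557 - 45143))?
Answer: 1233908122/114784303049051 ≈ 1.0750e-5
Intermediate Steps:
V = 1/1233908122 (V = 1/((-1 - 3*(-241)) + (-39385 + (-9142 + 22105))*(-1557 - 45143)) = 1/((-1 + 723) + (-39385 + 12963)*(-46700)) = 1/(722 - 26422*(-46700)) = 1/(722 + 1233907400) = 1/1233908122 ≈ 8.1043e-10)
c = 93025
1/(c + V) = 1/(93025 + 1/1233908122) = 1/(114784303049051/1233908122) = 1233908122/114784303049051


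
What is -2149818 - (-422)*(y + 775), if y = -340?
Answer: -1966248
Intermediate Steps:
-2149818 - (-422)*(y + 775) = -2149818 - (-422)*(-340 + 775) = -2149818 - (-422)*435 = -2149818 - 1*(-183570) = -2149818 + 183570 = -1966248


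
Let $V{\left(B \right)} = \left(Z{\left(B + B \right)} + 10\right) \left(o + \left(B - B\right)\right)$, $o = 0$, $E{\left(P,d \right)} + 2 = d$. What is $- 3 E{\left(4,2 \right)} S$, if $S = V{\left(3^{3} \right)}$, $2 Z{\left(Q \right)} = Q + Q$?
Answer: $0$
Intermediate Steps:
$E{\left(P,d \right)} = -2 + d$
$Z{\left(Q \right)} = Q$ ($Z{\left(Q \right)} = \frac{Q + Q}{2} = \frac{2 Q}{2} = Q$)
$V{\left(B \right)} = 0$ ($V{\left(B \right)} = \left(\left(B + B\right) + 10\right) \left(0 + \left(B - B\right)\right) = \left(2 B + 10\right) \left(0 + 0\right) = \left(10 + 2 B\right) 0 = 0$)
$S = 0$
$- 3 E{\left(4,2 \right)} S = - 3 \left(-2 + 2\right) 0 = \left(-3\right) 0 \cdot 0 = 0 \cdot 0 = 0$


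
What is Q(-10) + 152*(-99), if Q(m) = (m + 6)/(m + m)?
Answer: -75239/5 ≈ -15048.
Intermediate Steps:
Q(m) = (6 + m)/(2*m) (Q(m) = (6 + m)/((2*m)) = (6 + m)*(1/(2*m)) = (6 + m)/(2*m))
Q(-10) + 152*(-99) = (½)*(6 - 10)/(-10) + 152*(-99) = (½)*(-⅒)*(-4) - 15048 = ⅕ - 15048 = -75239/5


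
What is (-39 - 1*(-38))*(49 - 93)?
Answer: 44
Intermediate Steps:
(-39 - 1*(-38))*(49 - 93) = (-39 + 38)*(-44) = -1*(-44) = 44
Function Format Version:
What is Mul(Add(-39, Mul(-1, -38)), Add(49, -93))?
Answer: 44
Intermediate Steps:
Mul(Add(-39, Mul(-1, -38)), Add(49, -93)) = Mul(Add(-39, 38), -44) = Mul(-1, -44) = 44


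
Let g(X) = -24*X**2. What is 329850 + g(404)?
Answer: -3587334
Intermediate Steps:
329850 + g(404) = 329850 - 24*404**2 = 329850 - 24*163216 = 329850 - 3917184 = -3587334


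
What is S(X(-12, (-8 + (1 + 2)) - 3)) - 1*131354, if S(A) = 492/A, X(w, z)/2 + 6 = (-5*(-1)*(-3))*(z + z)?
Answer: -5122765/39 ≈ -1.3135e+5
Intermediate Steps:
X(w, z) = -12 - 60*z (X(w, z) = -12 + 2*((-5*(-1)*(-3))*(z + z)) = -12 + 2*((5*(-3))*(2*z)) = -12 + 2*(-30*z) = -12 - 60*z)
S(X(-12, (-8 + (1 + 2)) - 3)) - 1*131354 = 492/(-12 - 60*((-8 + (1 + 2)) - 3)) - 1*131354 = 492/(-12 - 60*((-8 + 3) - 3)) - 131354 = 492/(-12 - 60*(-5 - 3)) - 131354 = 492/(-12 - 60*(-8)) - 131354 = 492/(-12 + 480) - 131354 = 492/468 - 131354 = 492*(1/468) - 131354 = 41/39 - 131354 = -5122765/39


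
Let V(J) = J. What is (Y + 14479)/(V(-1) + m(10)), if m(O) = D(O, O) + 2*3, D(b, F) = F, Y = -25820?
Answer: -11341/15 ≈ -756.07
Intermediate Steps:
m(O) = 6 + O (m(O) = O + 2*3 = O + 6 = 6 + O)
(Y + 14479)/(V(-1) + m(10)) = (-25820 + 14479)/(-1 + (6 + 10)) = -11341/(-1 + 16) = -11341/15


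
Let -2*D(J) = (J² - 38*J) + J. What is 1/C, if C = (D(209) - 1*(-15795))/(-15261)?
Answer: 15261/2179 ≈ 7.0037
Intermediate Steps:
D(J) = -J²/2 + 37*J/2 (D(J) = -((J² - 38*J) + J)/2 = -(J² - 37*J)/2 = -J²/2 + 37*J/2)
C = 2179/15261 (C = ((½)*209*(37 - 1*209) - 1*(-15795))/(-15261) = ((½)*209*(37 - 209) + 15795)*(-1/15261) = ((½)*209*(-172) + 15795)*(-1/15261) = (-17974 + 15795)*(-1/15261) = -2179*(-1/15261) = 2179/15261 ≈ 0.14278)
1/C = 1/(2179/15261) = 15261/2179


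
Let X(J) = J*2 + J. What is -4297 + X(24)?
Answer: -4225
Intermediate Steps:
X(J) = 3*J (X(J) = 2*J + J = 3*J)
-4297 + X(24) = -4297 + 3*24 = -4297 + 72 = -4225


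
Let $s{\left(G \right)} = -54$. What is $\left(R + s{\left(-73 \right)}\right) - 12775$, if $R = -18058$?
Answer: $-30887$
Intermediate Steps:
$\left(R + s{\left(-73 \right)}\right) - 12775 = \left(-18058 - 54\right) - 12775 = -18112 - 12775 = -30887$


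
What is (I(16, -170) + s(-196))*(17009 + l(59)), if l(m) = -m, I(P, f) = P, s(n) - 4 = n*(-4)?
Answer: 13627800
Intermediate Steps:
s(n) = 4 - 4*n (s(n) = 4 + n*(-4) = 4 - 4*n)
(I(16, -170) + s(-196))*(17009 + l(59)) = (16 + (4 - 4*(-196)))*(17009 - 1*59) = (16 + (4 + 784))*(17009 - 59) = (16 + 788)*16950 = 804*16950 = 13627800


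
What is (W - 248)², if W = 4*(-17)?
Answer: 99856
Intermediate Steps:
W = -68
(W - 248)² = (-68 - 248)² = (-316)² = 99856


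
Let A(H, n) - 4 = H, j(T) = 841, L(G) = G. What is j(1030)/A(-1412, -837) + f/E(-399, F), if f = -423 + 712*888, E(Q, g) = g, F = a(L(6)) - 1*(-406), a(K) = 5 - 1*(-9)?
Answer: 74105637/49280 ≈ 1503.8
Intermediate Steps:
a(K) = 14 (a(K) = 5 + 9 = 14)
A(H, n) = 4 + H
F = 420 (F = 14 - 1*(-406) = 14 + 406 = 420)
f = 631833 (f = -423 + 632256 = 631833)
j(1030)/A(-1412, -837) + f/E(-399, F) = 841/(4 - 1412) + 631833/420 = 841/(-1408) + 631833*(1/420) = 841*(-1/1408) + 210611/140 = -841/1408 + 210611/140 = 74105637/49280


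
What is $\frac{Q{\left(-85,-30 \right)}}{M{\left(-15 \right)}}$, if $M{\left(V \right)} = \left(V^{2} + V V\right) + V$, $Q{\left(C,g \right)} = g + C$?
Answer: $- \frac{23}{87} \approx -0.26437$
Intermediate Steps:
$Q{\left(C,g \right)} = C + g$
$M{\left(V \right)} = V + 2 V^{2}$ ($M{\left(V \right)} = \left(V^{2} + V^{2}\right) + V = 2 V^{2} + V = V + 2 V^{2}$)
$\frac{Q{\left(-85,-30 \right)}}{M{\left(-15 \right)}} = \frac{-85 - 30}{\left(-15\right) \left(1 + 2 \left(-15\right)\right)} = - \frac{115}{\left(-15\right) \left(1 - 30\right)} = - \frac{115}{\left(-15\right) \left(-29\right)} = - \frac{115}{435} = \left(-115\right) \frac{1}{435} = - \frac{23}{87}$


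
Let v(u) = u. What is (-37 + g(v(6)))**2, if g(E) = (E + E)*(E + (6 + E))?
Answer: 32041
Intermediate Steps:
g(E) = 2*E*(6 + 2*E) (g(E) = (2*E)*(6 + 2*E) = 2*E*(6 + 2*E))
(-37 + g(v(6)))**2 = (-37 + 4*6*(3 + 6))**2 = (-37 + 4*6*9)**2 = (-37 + 216)**2 = 179**2 = 32041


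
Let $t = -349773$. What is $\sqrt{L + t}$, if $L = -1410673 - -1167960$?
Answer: $i \sqrt{592486} \approx 769.73 i$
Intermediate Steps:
$L = -242713$ ($L = -1410673 + 1167960 = -242713$)
$\sqrt{L + t} = \sqrt{-242713 - 349773} = \sqrt{-592486} = i \sqrt{592486}$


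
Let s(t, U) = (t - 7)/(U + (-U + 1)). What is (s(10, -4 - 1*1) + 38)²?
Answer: 1681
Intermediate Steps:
s(t, U) = -7 + t (s(t, U) = (-7 + t)/(U + (1 - U)) = (-7 + t)/1 = (-7 + t)*1 = -7 + t)
(s(10, -4 - 1*1) + 38)² = ((-7 + 10) + 38)² = (3 + 38)² = 41² = 1681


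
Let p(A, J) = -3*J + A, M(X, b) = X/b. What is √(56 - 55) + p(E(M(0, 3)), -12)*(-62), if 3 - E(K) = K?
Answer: -2417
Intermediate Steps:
E(K) = 3 - K
p(A, J) = A - 3*J
√(56 - 55) + p(E(M(0, 3)), -12)*(-62) = √(56 - 55) + ((3 - 0/3) - 3*(-12))*(-62) = √1 + ((3 - 0/3) + 36)*(-62) = 1 + ((3 - 1*0) + 36)*(-62) = 1 + ((3 + 0) + 36)*(-62) = 1 + (3 + 36)*(-62) = 1 + 39*(-62) = 1 - 2418 = -2417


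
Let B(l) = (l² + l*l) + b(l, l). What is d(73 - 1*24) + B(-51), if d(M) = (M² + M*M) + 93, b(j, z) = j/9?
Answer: 30274/3 ≈ 10091.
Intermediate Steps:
b(j, z) = j/9 (b(j, z) = j*(⅑) = j/9)
B(l) = 2*l² + l/9 (B(l) = (l² + l*l) + l/9 = (l² + l²) + l/9 = 2*l² + l/9)
d(M) = 93 + 2*M² (d(M) = (M² + M²) + 93 = 2*M² + 93 = 93 + 2*M²)
d(73 - 1*24) + B(-51) = (93 + 2*(73 - 1*24)²) + (⅑)*(-51)*(1 + 18*(-51)) = (93 + 2*(73 - 24)²) + (⅑)*(-51)*(1 - 918) = (93 + 2*49²) + (⅑)*(-51)*(-917) = (93 + 2*2401) + 15589/3 = (93 + 4802) + 15589/3 = 4895 + 15589/3 = 30274/3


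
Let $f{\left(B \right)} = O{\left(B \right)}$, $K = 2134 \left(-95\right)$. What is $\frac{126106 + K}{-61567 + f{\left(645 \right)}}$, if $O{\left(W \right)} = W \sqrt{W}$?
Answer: $\frac{1179377452}{880539841} + \frac{12355620 \sqrt{645}}{880539841} \approx 1.6957$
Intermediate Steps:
$K = -202730$
$O{\left(W \right)} = W^{\frac{3}{2}}$
$f{\left(B \right)} = B^{\frac{3}{2}}$
$\frac{126106 + K}{-61567 + f{\left(645 \right)}} = \frac{126106 - 202730}{-61567 + 645^{\frac{3}{2}}} = - \frac{76624}{-61567 + 645 \sqrt{645}}$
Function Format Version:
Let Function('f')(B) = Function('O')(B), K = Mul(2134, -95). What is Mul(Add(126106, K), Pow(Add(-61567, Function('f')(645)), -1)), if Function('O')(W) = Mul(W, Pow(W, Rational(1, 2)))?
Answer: Add(Rational(1179377452, 880539841), Mul(Rational(12355620, 880539841), Pow(645, Rational(1, 2)))) ≈ 1.6957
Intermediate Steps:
K = -202730
Function('O')(W) = Pow(W, Rational(3, 2))
Function('f')(B) = Pow(B, Rational(3, 2))
Mul(Add(126106, K), Pow(Add(-61567, Function('f')(645)), -1)) = Mul(Add(126106, -202730), Pow(Add(-61567, Pow(645, Rational(3, 2))), -1)) = Mul(-76624, Pow(Add(-61567, Mul(645, Pow(645, Rational(1, 2)))), -1))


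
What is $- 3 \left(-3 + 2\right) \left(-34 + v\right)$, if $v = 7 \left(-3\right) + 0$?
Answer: $-165$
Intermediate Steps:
$v = -21$ ($v = -21 + 0 = -21$)
$- 3 \left(-3 + 2\right) \left(-34 + v\right) = - 3 \left(-3 + 2\right) \left(-34 - 21\right) = \left(-3\right) \left(-1\right) \left(-55\right) = 3 \left(-55\right) = -165$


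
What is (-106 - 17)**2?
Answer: 15129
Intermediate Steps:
(-106 - 17)**2 = (-123)**2 = 15129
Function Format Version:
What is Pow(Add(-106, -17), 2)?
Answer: 15129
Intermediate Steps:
Pow(Add(-106, -17), 2) = Pow(-123, 2) = 15129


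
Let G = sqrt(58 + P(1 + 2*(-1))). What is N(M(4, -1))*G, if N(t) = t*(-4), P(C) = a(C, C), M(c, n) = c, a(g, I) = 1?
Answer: -16*sqrt(59) ≈ -122.90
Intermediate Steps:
P(C) = 1
N(t) = -4*t
G = sqrt(59) (G = sqrt(58 + 1) = sqrt(59) ≈ 7.6811)
N(M(4, -1))*G = (-4*4)*sqrt(59) = -16*sqrt(59)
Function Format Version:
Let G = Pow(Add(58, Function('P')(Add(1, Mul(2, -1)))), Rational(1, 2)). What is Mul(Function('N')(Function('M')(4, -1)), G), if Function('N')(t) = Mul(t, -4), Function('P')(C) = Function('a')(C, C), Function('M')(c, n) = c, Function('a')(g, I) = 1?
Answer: Mul(-16, Pow(59, Rational(1, 2))) ≈ -122.90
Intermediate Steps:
Function('P')(C) = 1
Function('N')(t) = Mul(-4, t)
G = Pow(59, Rational(1, 2)) (G = Pow(Add(58, 1), Rational(1, 2)) = Pow(59, Rational(1, 2)) ≈ 7.6811)
Mul(Function('N')(Function('M')(4, -1)), G) = Mul(Mul(-4, 4), Pow(59, Rational(1, 2))) = Mul(-16, Pow(59, Rational(1, 2)))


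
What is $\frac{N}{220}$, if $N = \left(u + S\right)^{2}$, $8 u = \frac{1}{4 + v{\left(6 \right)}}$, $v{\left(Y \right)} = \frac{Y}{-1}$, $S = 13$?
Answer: $\frac{42849}{56320} \approx 0.76081$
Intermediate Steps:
$v{\left(Y \right)} = - Y$ ($v{\left(Y \right)} = Y \left(-1\right) = - Y$)
$u = - \frac{1}{16}$ ($u = \frac{1}{8 \left(4 - 6\right)} = \frac{1}{8 \left(-2\right)} = \frac{1}{8} \left(- \frac{1}{2}\right) = - \frac{1}{16} \approx -0.0625$)
$N = \frac{42849}{256}$ ($N = \left(- \frac{1}{16} + 13\right)^{2} = \left(\frac{207}{16}\right)^{2} = \frac{42849}{256} \approx 167.38$)
$\frac{N}{220} = \frac{42849}{256 \cdot 220} = \frac{42849}{256} \cdot \frac{1}{220} = \frac{42849}{56320}$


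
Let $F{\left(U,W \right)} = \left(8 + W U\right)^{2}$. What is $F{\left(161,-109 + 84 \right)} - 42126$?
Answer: $16094163$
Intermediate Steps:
$F{\left(U,W \right)} = \left(8 + U W\right)^{2}$
$F{\left(161,-109 + 84 \right)} - 42126 = \left(8 + 161 \left(-109 + 84\right)\right)^{2} - 42126 = \left(8 + 161 \left(-25\right)\right)^{2} - 42126 = \left(8 - 4025\right)^{2} - 42126 = \left(-4017\right)^{2} - 42126 = 16136289 - 42126 = 16094163$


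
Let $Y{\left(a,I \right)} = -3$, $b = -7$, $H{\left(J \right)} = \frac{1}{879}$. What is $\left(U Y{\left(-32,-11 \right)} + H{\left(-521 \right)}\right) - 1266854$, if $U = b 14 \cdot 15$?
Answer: $- \frac{1109688275}{879} \approx -1.2624 \cdot 10^{6}$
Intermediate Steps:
$H{\left(J \right)} = \frac{1}{879}$
$U = -1470$ ($U = \left(-7\right) 14 \cdot 15 = \left(-98\right) 15 = -1470$)
$\left(U Y{\left(-32,-11 \right)} + H{\left(-521 \right)}\right) - 1266854 = \left(\left(-1470\right) \left(-3\right) + \frac{1}{879}\right) - 1266854 = \left(4410 + \frac{1}{879}\right) - 1266854 = \frac{3876391}{879} - 1266854 = - \frac{1109688275}{879}$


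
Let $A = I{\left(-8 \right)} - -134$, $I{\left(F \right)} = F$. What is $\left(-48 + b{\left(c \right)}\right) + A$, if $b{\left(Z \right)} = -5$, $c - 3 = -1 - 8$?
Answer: $73$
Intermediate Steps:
$c = -6$ ($c = 3 - 9 = -6$)
$A = 126$ ($A = -8 - -134 = -8 + 134 = 126$)
$\left(-48 + b{\left(c \right)}\right) + A = \left(-48 - 5\right) + 126 = -53 + 126 = 73$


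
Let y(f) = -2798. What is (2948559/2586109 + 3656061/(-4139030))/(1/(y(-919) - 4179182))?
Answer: -1149710736644999958/1070398273427 ≈ -1.0741e+6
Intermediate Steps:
(2948559/2586109 + 3656061/(-4139030))/(1/(y(-919) - 4179182)) = (2948559/2586109 + 3656061/(-4139030))/(1/(-2798 - 4179182)) = (2948559*(1/2586109) + 3656061*(-1/4139030))/(1/(-4181980)) = (2948559/2586109 - 3656061/4139030)/(-1/4181980) = (2749201901121/10703982734270)*(-4181980) = -1149710736644999958/1070398273427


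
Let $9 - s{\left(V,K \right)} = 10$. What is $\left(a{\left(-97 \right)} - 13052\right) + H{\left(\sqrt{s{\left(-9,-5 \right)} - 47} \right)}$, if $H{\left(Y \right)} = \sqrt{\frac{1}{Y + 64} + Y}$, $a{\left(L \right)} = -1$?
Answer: $-13053 + \frac{\sqrt{- \frac{47 - 256 i \sqrt{3}}{16 + i \sqrt{3}}}}{2} \approx -13051.0 + 1.8589 i$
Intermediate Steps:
$s{\left(V,K \right)} = -1$ ($s{\left(V,K \right)} = 9 - 10 = -1$)
$H{\left(Y \right)} = \sqrt{Y + \frac{1}{64 + Y}}$ ($H{\left(Y \right)} = \sqrt{\frac{1}{64 + Y} + Y} = \sqrt{Y + \frac{1}{64 + Y}}$)
$\left(a{\left(-97 \right)} - 13052\right) + H{\left(\sqrt{s{\left(-9,-5 \right)} - 47} \right)} = \left(-1 - 13052\right) + \sqrt{\frac{1 + \sqrt{-1 - 47} \left(64 + \sqrt{-1 - 47}\right)}{64 + \sqrt{-1 - 47}}} = -13053 + \sqrt{\frac{1 + \sqrt{-48} \left(64 + \sqrt{-48}\right)}{64 + \sqrt{-48}}} = -13053 + \sqrt{\frac{1 + 4 i \sqrt{3} \left(64 + 4 i \sqrt{3}\right)}{64 + 4 i \sqrt{3}}}$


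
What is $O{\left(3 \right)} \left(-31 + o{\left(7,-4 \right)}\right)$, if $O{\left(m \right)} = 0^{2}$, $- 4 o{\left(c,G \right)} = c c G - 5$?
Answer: $0$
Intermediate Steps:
$o{\left(c,G \right)} = \frac{5}{4} - \frac{G c^{2}}{4}$ ($o{\left(c,G \right)} = - \frac{c c G - 5}{4} = - \frac{c^{2} G - 5}{4} = - \frac{G c^{2} - 5}{4} = - \frac{-5 + G c^{2}}{4} = \frac{5}{4} - \frac{G c^{2}}{4}$)
$O{\left(m \right)} = 0$
$O{\left(3 \right)} \left(-31 + o{\left(7,-4 \right)}\right) = 0 \left(-31 - \left(- \frac{5}{4} - 7^{2}\right)\right) = 0 \left(-31 - \left(- \frac{5}{4} - 49\right)\right) = 0 \left(-31 + \left(\frac{5}{4} + 49\right)\right) = 0 \left(-31 + \frac{201}{4}\right) = 0 \cdot \frac{77}{4} = 0$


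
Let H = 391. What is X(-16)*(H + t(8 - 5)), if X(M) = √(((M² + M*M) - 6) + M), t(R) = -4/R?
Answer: 8183*√10/3 ≈ 8625.6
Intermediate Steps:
X(M) = √(-6 + M + 2*M²) (X(M) = √(((M² + M²) - 6) + M) = √((2*M² - 6) + M) = √((-6 + 2*M²) + M) = √(-6 + M + 2*M²))
X(-16)*(H + t(8 - 5)) = √(-6 - 16 + 2*(-16)²)*(391 - 4/(8 - 5)) = √(-6 - 16 + 2*256)*(391 - 4/3) = √(-6 - 16 + 512)*(391 - 4*⅓) = √490*(391 - 4/3) = (7*√10)*(1169/3) = 8183*√10/3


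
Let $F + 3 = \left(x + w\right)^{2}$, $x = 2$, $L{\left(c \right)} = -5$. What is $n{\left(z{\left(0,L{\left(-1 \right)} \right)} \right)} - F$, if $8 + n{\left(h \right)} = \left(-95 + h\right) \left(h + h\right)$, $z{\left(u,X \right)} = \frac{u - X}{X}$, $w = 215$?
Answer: $-46902$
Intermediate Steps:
$z{\left(u,X \right)} = \frac{u - X}{X}$
$F = 47086$ ($F = -3 + \left(2 + 215\right)^{2} = -3 + 217^{2} = -3 + 47089 = 47086$)
$n{\left(h \right)} = -8 + 2 h \left(-95 + h\right)$ ($n{\left(h \right)} = -8 + \left(-95 + h\right) \left(h + h\right) = -8 + \left(-95 + h\right) 2 h = -8 + 2 h \left(-95 + h\right)$)
$n{\left(z{\left(0,L{\left(-1 \right)} \right)} \right)} - F = \left(-8 - 190 \frac{0 - -5}{-5} + 2 \left(\frac{0 - -5}{-5}\right)^{2}\right) - 47086 = \left(-8 - 190 \left(- \frac{0 + 5}{5}\right) + 2 \left(- \frac{0 + 5}{5}\right)^{2}\right) - 47086 = \left(-8 - 190 \left(\left(- \frac{1}{5}\right) 5\right) + 2 \left(\left(- \frac{1}{5}\right) 5\right)^{2}\right) - 47086 = \left(-8 - -190 + 2 \left(-1\right)^{2}\right) - 47086 = \left(-8 + 190 + 2 \cdot 1\right) - 47086 = \left(-8 + 190 + 2\right) - 47086 = 184 - 47086 = -46902$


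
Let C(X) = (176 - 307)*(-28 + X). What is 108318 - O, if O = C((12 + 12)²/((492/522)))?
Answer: 7572986/41 ≈ 1.8471e+5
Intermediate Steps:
C(X) = 3668 - 131*X (C(X) = -131*(-28 + X) = 3668 - 131*X)
O = -3131948/41 (O = 3668 - 131*(12 + 12)²/(492/522) = 3668 - 131*24²/(492*(1/522)) = 3668 - 75456/82/87 = 3668 - 75456*87/82 = 3668 - 131*25056/41 = 3668 - 3282336/41 = -3131948/41 ≈ -76389.)
108318 - O = 108318 - 1*(-3131948/41) = 108318 + 3131948/41 = 7572986/41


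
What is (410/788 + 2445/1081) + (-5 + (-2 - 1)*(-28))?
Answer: 34832141/425914 ≈ 81.782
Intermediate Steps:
(410/788 + 2445/1081) + (-5 + (-2 - 1)*(-28)) = (410*(1/788) + 2445*(1/1081)) + (-5 - 3*(-28)) = (205/394 + 2445/1081) + (-5 + 84) = 1184935/425914 + 79 = 34832141/425914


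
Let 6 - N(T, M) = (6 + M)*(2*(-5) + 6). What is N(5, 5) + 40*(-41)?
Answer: -1590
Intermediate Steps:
N(T, M) = 30 + 4*M (N(T, M) = 6 - (6 + M)*(2*(-5) + 6) = 6 - (6 + M)*(-10 + 6) = 6 - (6 + M)*(-4) = 6 - (-24 - 4*M) = 6 + (24 + 4*M) = 30 + 4*M)
N(5, 5) + 40*(-41) = (30 + 4*5) + 40*(-41) = (30 + 20) - 1640 = 50 - 1640 = -1590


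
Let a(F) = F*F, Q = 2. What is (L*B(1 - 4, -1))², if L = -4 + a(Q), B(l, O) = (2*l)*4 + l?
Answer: 0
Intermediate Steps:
a(F) = F²
B(l, O) = 9*l (B(l, O) = 8*l + l = 9*l)
L = 0 (L = -4 + 2² = -4 + 4 = 0)
(L*B(1 - 4, -1))² = (0*(9*(1 - 4)))² = (0*(9*(-3)))² = (0*(-27))² = 0² = 0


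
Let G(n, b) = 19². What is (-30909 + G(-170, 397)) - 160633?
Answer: -191181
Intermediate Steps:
G(n, b) = 361
(-30909 + G(-170, 397)) - 160633 = (-30909 + 361) - 160633 = -30548 - 160633 = -191181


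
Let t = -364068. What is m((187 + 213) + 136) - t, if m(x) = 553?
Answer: 364621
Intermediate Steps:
m((187 + 213) + 136) - t = 553 - 1*(-364068) = 553 + 364068 = 364621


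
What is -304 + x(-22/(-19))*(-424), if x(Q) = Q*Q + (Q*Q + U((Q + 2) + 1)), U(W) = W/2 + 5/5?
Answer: -991452/361 ≈ -2746.4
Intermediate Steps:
U(W) = 1 + W/2 (U(W) = W*(½) + 5*(⅕) = W/2 + 1 = 1 + W/2)
x(Q) = 5/2 + Q/2 + 2*Q² (x(Q) = Q*Q + (Q*Q + (1 + ((Q + 2) + 1)/2)) = Q² + (Q² + (1 + ((2 + Q) + 1)/2)) = Q² + (Q² + (1 + (3 + Q)/2)) = Q² + (Q² + (1 + (3/2 + Q/2))) = Q² + (Q² + (5/2 + Q/2)) = Q² + (5/2 + Q² + Q/2) = 5/2 + Q/2 + 2*Q²)
-304 + x(-22/(-19))*(-424) = -304 + (5/2 + (-22/(-19))/2 + 2*(-22/(-19))²)*(-424) = -304 + (5/2 + (-22*(-1/19))/2 + 2*(-22*(-1/19))²)*(-424) = -304 + (5/2 + (½)*(22/19) + 2*(22/19)²)*(-424) = -304 + (5/2 + 11/19 + 2*(484/361))*(-424) = -304 + (5/2 + 11/19 + 968/361)*(-424) = -304 + (4159/722)*(-424) = -304 - 881708/361 = -991452/361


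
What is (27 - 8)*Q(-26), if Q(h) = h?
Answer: -494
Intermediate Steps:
(27 - 8)*Q(-26) = (27 - 8)*(-26) = 19*(-26) = -494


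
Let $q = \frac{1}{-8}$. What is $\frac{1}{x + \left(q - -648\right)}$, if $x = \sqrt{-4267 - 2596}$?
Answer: $\frac{41464}{27302721} - \frac{64 i \sqrt{6863}}{27302721} \approx 0.0015187 - 0.00019419 i$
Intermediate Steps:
$x = i \sqrt{6863}$ ($x = \sqrt{-6863} = i \sqrt{6863} \approx 82.843 i$)
$q = - \frac{1}{8} \approx -0.125$
$\frac{1}{x + \left(q - -648\right)} = \frac{1}{i \sqrt{6863} - - \frac{5183}{8}} = \frac{1}{i \sqrt{6863} + \left(- \frac{1}{8} + 648\right)} = \frac{1}{i \sqrt{6863} + \frac{5183}{8}} = \frac{1}{\frac{5183}{8} + i \sqrt{6863}}$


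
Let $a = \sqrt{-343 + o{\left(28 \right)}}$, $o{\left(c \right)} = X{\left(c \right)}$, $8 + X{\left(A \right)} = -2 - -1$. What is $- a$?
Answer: $- 4 i \sqrt{22} \approx - 18.762 i$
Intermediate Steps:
$X{\left(A \right)} = -9$ ($X{\left(A \right)} = -8 - 1 = -9$)
$o{\left(c \right)} = -9$
$a = 4 i \sqrt{22}$ ($a = \sqrt{-343 - 9} = \sqrt{-352} = 4 i \sqrt{22} \approx 18.762 i$)
$- a = - 4 i \sqrt{22}$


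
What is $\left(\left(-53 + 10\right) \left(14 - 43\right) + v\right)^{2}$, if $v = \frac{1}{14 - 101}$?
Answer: $\frac{11769646144}{7569} \approx 1.555 \cdot 10^{6}$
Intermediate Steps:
$v = - \frac{1}{87}$ ($v = \frac{1}{-87} = - \frac{1}{87} \approx -0.011494$)
$\left(\left(-53 + 10\right) \left(14 - 43\right) + v\right)^{2} = \left(\left(-53 + 10\right) \left(14 - 43\right) - \frac{1}{87}\right)^{2} = \left(\left(-43\right) \left(-29\right) - \frac{1}{87}\right)^{2} = \left(1247 - \frac{1}{87}\right)^{2} = \left(\frac{108488}{87}\right)^{2} = \frac{11769646144}{7569}$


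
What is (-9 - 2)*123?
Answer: -1353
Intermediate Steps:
(-9 - 2)*123 = -11*123 = -1353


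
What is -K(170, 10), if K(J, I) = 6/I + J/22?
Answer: -458/55 ≈ -8.3273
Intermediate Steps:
K(J, I) = 6/I + J/22 (K(J, I) = 6/I + J*(1/22) = 6/I + J/22)
-K(170, 10) = -(6/10 + (1/22)*170) = -(6*(⅒) + 85/11) = -(⅗ + 85/11) = -1*458/55 = -458/55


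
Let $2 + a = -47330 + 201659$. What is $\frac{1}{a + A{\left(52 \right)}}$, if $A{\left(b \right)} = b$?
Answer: $\frac{1}{154379} \approx 6.4776 \cdot 10^{-6}$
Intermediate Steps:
$a = 154327$ ($a = -2 + \left(-47330 + 201659\right) = -2 + 154329 = 154327$)
$\frac{1}{a + A{\left(52 \right)}} = \frac{1}{154327 + 52} = \frac{1}{154379}$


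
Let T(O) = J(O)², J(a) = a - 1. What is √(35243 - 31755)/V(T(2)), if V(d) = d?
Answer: 4*√218 ≈ 59.059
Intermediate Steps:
J(a) = -1 + a
T(O) = (-1 + O)²
√(35243 - 31755)/V(T(2)) = √(35243 - 31755)/((-1 + 2)²) = √3488/(1²) = (4*√218)/1 = (4*√218)*1 = 4*√218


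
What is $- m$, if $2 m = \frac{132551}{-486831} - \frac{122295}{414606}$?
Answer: $\frac{38164479017}{134562035724} \approx 0.28362$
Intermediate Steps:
$m = - \frac{38164479017}{134562035724}$ ($m = \frac{\frac{132551}{-486831} - \frac{122295}{414606}}{2} = \frac{132551 \left(- \frac{1}{486831}\right) - \frac{40765}{138202}}{2} = \frac{- \frac{132551}{486831} - \frac{40765}{138202}}{2} = \frac{1}{2} \left(- \frac{38164479017}{67281017862}\right) = - \frac{38164479017}{134562035724} \approx -0.28362$)
$- m = \left(-1\right) \left(- \frac{38164479017}{134562035724}\right) = \frac{38164479017}{134562035724}$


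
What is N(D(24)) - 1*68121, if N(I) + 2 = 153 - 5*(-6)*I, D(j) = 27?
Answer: -67160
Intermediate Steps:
N(I) = 151 + 30*I (N(I) = -2 + (153 - 5*(-6)*I) = -2 + (153 - (-30)*I) = -2 + (153 + 30*I) = 151 + 30*I)
N(D(24)) - 1*68121 = (151 + 30*27) - 1*68121 = (151 + 810) - 68121 = 961 - 68121 = -67160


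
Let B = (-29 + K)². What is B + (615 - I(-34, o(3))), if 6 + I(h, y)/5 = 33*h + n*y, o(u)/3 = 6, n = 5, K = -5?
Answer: 6961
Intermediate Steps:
o(u) = 18 (o(u) = 3*6 = 18)
I(h, y) = -30 + 25*y + 165*h (I(h, y) = -30 + 5*(33*h + 5*y) = -30 + 5*(5*y + 33*h) = -30 + (25*y + 165*h) = -30 + 25*y + 165*h)
B = 1156 (B = (-29 - 5)² = (-34)² = 1156)
B + (615 - I(-34, o(3))) = 1156 + (615 - (-30 + 25*18 + 165*(-34))) = 1156 + (615 - (-30 + 450 - 5610)) = 1156 + (615 - 1*(-5190)) = 1156 + (615 + 5190) = 1156 + 5805 = 6961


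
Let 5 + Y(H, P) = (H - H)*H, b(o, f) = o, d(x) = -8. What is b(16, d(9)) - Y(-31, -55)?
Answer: 21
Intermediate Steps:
Y(H, P) = -5 (Y(H, P) = -5 + (H - H)*H = -5 + 0*H = -5 + 0 = -5)
b(16, d(9)) - Y(-31, -55) = 16 - 1*(-5) = 16 + 5 = 21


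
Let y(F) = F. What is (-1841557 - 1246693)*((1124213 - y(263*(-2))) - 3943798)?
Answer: 8705958956750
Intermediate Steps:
(-1841557 - 1246693)*((1124213 - y(263*(-2))) - 3943798) = (-1841557 - 1246693)*((1124213 - 263*(-2)) - 3943798) = -3088250*((1124213 - 1*(-526)) - 3943798) = -3088250*((1124213 + 526) - 3943798) = -3088250*(1124739 - 3943798) = -3088250*(-2819059) = 8705958956750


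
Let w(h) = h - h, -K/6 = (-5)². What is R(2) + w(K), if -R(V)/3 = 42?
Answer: -126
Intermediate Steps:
R(V) = -126 (R(V) = -3*42 = -126)
K = -150 (K = -6*(-5)² = -6*25 = -150)
w(h) = 0
R(2) + w(K) = -126 + 0 = -126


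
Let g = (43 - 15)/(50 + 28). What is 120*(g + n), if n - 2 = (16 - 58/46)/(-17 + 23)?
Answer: 172780/299 ≈ 577.86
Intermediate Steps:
g = 14/39 (g = 28/78 = 28*(1/78) = 14/39 ≈ 0.35897)
n = 205/46 (n = 2 + (16 - 58/46)/(-17 + 23) = 2 + (16 - 58*1/46)/6 = 2 + (16 - 29/23)*(1/6) = 2 + (339/23)*(1/6) = 2 + 113/46 = 205/46 ≈ 4.4565)
120*(g + n) = 120*(14/39 + 205/46) = 120*(8639/1794) = 172780/299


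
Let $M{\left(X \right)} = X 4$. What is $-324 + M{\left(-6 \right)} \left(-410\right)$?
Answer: $9516$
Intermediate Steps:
$M{\left(X \right)} = 4 X$
$-324 + M{\left(-6 \right)} \left(-410\right) = -324 + 4 \left(-6\right) \left(-410\right) = -324 - -9840 = -324 + 9840 = 9516$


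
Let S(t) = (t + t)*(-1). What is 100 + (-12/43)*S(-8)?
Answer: 4108/43 ≈ 95.535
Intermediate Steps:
S(t) = -2*t (S(t) = (2*t)*(-1) = -2*t)
100 + (-12/43)*S(-8) = 100 + (-12/43)*(-2*(-8)) = 100 - 12*1/43*16 = 100 - 12/43*16 = 100 - 192/43 = 4108/43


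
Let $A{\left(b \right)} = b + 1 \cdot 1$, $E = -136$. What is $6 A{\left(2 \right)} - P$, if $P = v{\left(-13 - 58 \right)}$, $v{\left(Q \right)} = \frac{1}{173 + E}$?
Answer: $\frac{665}{37} \approx 17.973$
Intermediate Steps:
$A{\left(b \right)} = 1 + b$ ($A{\left(b \right)} = b + 1 = 1 + b$)
$v{\left(Q \right)} = \frac{1}{37}$ ($v{\left(Q \right)} = \frac{1}{173 - 136} = \frac{1}{37}$)
$P = \frac{1}{37} \approx 0.027027$
$6 A{\left(2 \right)} - P = 6 \left(1 + 2\right) - \frac{1}{37} = 6 \cdot 3 - \frac{1}{37} = 18 - \frac{1}{37} = \frac{665}{37}$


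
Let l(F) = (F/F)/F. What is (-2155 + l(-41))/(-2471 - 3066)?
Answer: 88356/227017 ≈ 0.38920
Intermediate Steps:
l(F) = 1/F
(-2155 + l(-41))/(-2471 - 3066) = (-2155 + 1/(-41))/(-2471 - 3066) = (-2155 - 1/41)/(-5537) = -88356/41*(-1/5537) = 88356/227017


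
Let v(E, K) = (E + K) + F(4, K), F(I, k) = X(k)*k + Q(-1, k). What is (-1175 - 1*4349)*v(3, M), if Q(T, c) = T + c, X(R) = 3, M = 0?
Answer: -11048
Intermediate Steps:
F(I, k) = -1 + 4*k (F(I, k) = 3*k + (-1 + k) = -1 + 4*k)
v(E, K) = -1 + E + 5*K (v(E, K) = (E + K) + (-1 + 4*K) = -1 + E + 5*K)
(-1175 - 1*4349)*v(3, M) = (-1175 - 1*4349)*(-1 + 3 + 5*0) = (-1175 - 4349)*(-1 + 3 + 0) = -5524*2 = -11048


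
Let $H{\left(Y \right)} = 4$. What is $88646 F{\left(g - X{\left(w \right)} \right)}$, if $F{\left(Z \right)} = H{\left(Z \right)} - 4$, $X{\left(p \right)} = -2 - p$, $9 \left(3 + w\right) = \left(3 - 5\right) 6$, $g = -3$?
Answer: $0$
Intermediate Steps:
$w = - \frac{13}{3}$ ($w = -3 + \frac{\left(3 - 5\right) 6}{9} = -3 + \frac{\left(-2\right) 6}{9} = -3 + \frac{1}{9} \left(-12\right) = -3 - \frac{4}{3} = - \frac{13}{3} \approx -4.3333$)
$F{\left(Z \right)} = 0$ ($F{\left(Z \right)} = 4 - 4 = 0$)
$88646 F{\left(g - X{\left(w \right)} \right)} = 88646 \cdot 0 = 0$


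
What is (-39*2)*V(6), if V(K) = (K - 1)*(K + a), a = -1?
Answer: -1950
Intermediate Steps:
V(K) = (-1 + K)**2 (V(K) = (K - 1)*(K - 1) = (-1 + K)*(-1 + K) = (-1 + K)**2)
(-39*2)*V(6) = (-39*2)*(1 + 6**2 - 2*6) = -78*(1 + 36 - 12) = -78*25 = -1950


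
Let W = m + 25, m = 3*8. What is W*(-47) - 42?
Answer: -2345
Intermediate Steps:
m = 24
W = 49 (W = 24 + 25 = 49)
W*(-47) - 42 = 49*(-47) - 42 = -2303 - 42 = -2345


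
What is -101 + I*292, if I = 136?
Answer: 39611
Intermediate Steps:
-101 + I*292 = -101 + 136*292 = -101 + 39712 = 39611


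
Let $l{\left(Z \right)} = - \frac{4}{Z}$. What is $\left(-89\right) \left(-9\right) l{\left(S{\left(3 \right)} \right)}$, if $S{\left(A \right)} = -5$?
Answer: $\frac{3204}{5} \approx 640.8$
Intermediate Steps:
$\left(-89\right) \left(-9\right) l{\left(S{\left(3 \right)} \right)} = \left(-89\right) \left(-9\right) \left(- \frac{4}{-5}\right) = 801 \left(\left(-4\right) \left(- \frac{1}{5}\right)\right) = 801 \cdot \frac{4}{5} = \frac{3204}{5}$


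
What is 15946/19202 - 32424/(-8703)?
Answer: 126897281/27852501 ≈ 4.5560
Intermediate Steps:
15946/19202 - 32424/(-8703) = 15946*(1/19202) - 32424*(-1/8703) = 7973/9601 + 10808/2901 = 126897281/27852501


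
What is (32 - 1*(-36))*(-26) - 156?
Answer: -1924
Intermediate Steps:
(32 - 1*(-36))*(-26) - 156 = (32 + 36)*(-26) - 156 = 68*(-26) - 156 = -1768 - 156 = -1924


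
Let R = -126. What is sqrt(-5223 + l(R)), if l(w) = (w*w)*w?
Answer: I*sqrt(2005599) ≈ 1416.2*I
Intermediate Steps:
l(w) = w**3 (l(w) = w**2*w = w**3)
sqrt(-5223 + l(R)) = sqrt(-5223 + (-126)**3) = sqrt(-5223 - 2000376) = sqrt(-2005599) = I*sqrt(2005599)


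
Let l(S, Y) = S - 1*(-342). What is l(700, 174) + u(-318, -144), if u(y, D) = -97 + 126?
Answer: 1071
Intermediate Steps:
l(S, Y) = 342 + S (l(S, Y) = S + 342 = 342 + S)
u(y, D) = 29
l(700, 174) + u(-318, -144) = (342 + 700) + 29 = 1042 + 29 = 1071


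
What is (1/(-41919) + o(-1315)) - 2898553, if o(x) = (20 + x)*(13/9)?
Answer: -364748565079/125757 ≈ -2.9004e+6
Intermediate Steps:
o(x) = 260/9 + 13*x/9 (o(x) = (20 + x)*(13*(⅑)) = (20 + x)*(13/9) = 260/9 + 13*x/9)
(1/(-41919) + o(-1315)) - 2898553 = (1/(-41919) + (260/9 + (13/9)*(-1315))) - 2898553 = (-1/41919 + (260/9 - 17095/9)) - 2898553 = (-1/41919 - 16835/9) - 2898553 = -235235458/125757 - 2898553 = -364748565079/125757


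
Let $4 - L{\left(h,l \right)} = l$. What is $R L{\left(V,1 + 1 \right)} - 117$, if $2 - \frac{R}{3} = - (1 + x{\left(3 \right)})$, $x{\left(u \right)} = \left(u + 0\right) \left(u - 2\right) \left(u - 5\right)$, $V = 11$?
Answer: $-135$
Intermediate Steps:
$L{\left(h,l \right)} = 4 - l$
$x{\left(u \right)} = u \left(-5 + u\right) \left(-2 + u\right)$ ($x{\left(u \right)} = u \left(-2 + u\right) \left(-5 + u\right) = u \left(-5 + u\right) \left(-2 + u\right)$)
$R = -9$ ($R = 6 - 3 \left(- (1 + 3 \left(10 + 3^{2} - 21\right))\right) = 6 - 3 \left(- (1 + 3 \left(10 + 9 - 21\right))\right) = 6 - 3 \left(- (1 + 3 \left(-2\right))\right) = 6 - 3 \left(- (1 - 6)\right) = 6 - 3 \left(\left(-1\right) \left(-5\right)\right) = 6 - 15 = -9$)
$R L{\left(V,1 + 1 \right)} - 117 = - 9 \left(4 - \left(1 + 1\right)\right) - 117 = - 9 \left(4 - 2\right) - 117 = \left(-9\right) 2 - 117 = -18 - 117 = -135$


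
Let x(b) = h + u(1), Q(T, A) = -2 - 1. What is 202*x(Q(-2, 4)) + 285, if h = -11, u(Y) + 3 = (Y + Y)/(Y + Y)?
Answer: -2341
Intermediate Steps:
Q(T, A) = -3
u(Y) = -2 (u(Y) = -3 + (Y + Y)/(Y + Y) = -3 + (2*Y)/((2*Y)) = -3 + (2*Y)*(1/(2*Y)) = -3 + 1 = -2)
x(b) = -13 (x(b) = -11 - 2 = -13)
202*x(Q(-2, 4)) + 285 = 202*(-13) + 285 = -2626 + 285 = -2341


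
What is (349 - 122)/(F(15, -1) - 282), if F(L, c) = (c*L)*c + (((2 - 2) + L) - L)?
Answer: -227/267 ≈ -0.85019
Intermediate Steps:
F(L, c) = L*c² (F(L, c) = (L*c)*c + ((0 + L) - L) = L*c² + (L - L) = L*c² + 0 = L*c²)
(349 - 122)/(F(15, -1) - 282) = (349 - 122)/(15*(-1)² - 282) = 227/(15*1 - 282) = 227/(15 - 282) = 227/(-267) = 227*(-1/267) = -227/267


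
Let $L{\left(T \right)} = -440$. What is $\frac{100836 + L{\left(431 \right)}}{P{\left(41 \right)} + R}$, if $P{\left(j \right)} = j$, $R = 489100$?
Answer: $\frac{100396}{489141} \approx 0.20525$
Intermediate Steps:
$\frac{100836 + L{\left(431 \right)}}{P{\left(41 \right)} + R} = \frac{100836 - 440}{41 + 489100} = \frac{100396}{489141}$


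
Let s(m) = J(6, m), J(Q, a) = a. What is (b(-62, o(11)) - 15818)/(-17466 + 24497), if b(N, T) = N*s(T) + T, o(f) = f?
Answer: -16489/7031 ≈ -2.3452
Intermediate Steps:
s(m) = m
b(N, T) = T + N*T (b(N, T) = N*T + T = T + N*T)
(b(-62, o(11)) - 15818)/(-17466 + 24497) = (11*(1 - 62) - 15818)/(-17466 + 24497) = (11*(-61) - 15818)/7031 = (-671 - 15818)*(1/7031) = -16489*1/7031 = -16489/7031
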